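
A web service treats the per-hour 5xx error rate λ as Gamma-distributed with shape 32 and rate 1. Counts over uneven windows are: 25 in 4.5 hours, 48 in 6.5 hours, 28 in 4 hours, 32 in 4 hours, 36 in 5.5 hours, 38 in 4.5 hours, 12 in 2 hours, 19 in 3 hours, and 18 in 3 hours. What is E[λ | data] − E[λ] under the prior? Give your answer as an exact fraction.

Total count: 25 + 48 + 28 + 32 + 36 + 38 + 12 + 19 + 18 = 256.
Total exposure: 4.5 + 6.5 + 4 + 4 + 5.5 + 4.5 + 2 + 3 + 3 = 37 hours.
Gamma(α, β) with Poisson data over total exposure Σt gives posterior Gamma(α+Σx, β+Σt) = Gamma(288, 38).
Posterior mean = 288/38 = 144/19; prior mean = 32/1 = 32. Difference = 144/19 − 32 = -464/19.

-464/19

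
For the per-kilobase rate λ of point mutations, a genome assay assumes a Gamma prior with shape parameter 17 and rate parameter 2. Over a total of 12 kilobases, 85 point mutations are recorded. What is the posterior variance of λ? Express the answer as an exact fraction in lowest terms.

Total count 85 over total exposure 12 kilobases.
Gamma(α, β) with Poisson data over total exposure Σt gives posterior Gamma(α+Σx, β+Σt) = Gamma(102, 14).
Posterior variance = α'/β'² = 102/196 = 51/98.

51/98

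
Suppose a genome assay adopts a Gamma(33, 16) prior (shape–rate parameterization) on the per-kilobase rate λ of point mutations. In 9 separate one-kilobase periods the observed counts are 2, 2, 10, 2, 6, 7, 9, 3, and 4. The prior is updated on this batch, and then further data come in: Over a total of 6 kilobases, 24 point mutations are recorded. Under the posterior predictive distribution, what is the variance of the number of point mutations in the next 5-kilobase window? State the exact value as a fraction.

Total count: 2 + 2 + 10 + 2 + 6 + 7 + 9 + 3 + 4 = 45.
Total exposure: 9 kilobases.
After the first batch: Gamma(33 + 45, 16 + 9) = Gamma(78, 25).
Total count 24 over total exposure 6 kilobases.
After the second batch: Gamma(78 + 24, 25 + 6) = Gamma(102, 31).
The posterior predictive for a window of length T is Negative Binomial with variance T·α'·(β'+T)/β'² = 5·102·36/961 = 18360/961.

18360/961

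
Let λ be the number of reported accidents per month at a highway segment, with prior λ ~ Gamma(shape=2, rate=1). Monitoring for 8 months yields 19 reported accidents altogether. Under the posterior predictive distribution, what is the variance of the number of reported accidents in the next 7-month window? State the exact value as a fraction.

784/27

Total count 19 over total exposure 8 months.
Posterior: α' = 2 + 19 = 21, β' = 1 + 8 = 9.
The posterior predictive for a window of length T is Negative Binomial with variance T·α'·(β'+T)/β'² = 7·21·16/81 = 784/27.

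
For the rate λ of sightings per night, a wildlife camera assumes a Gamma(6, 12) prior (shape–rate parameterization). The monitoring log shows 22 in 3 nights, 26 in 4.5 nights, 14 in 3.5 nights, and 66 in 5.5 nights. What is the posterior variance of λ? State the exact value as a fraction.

536/3249

Total count: 22 + 26 + 14 + 66 = 128.
Total exposure: 3 + 4.5 + 3.5 + 5.5 = 16.5 nights.
The Gamma prior is conjugate for the Poisson rate, so λ | data ~ Gamma(6+128, 12+16.5) = Gamma(134, 57/2).
Posterior variance = α'/β'² = 134/(3249/4) = 536/3249.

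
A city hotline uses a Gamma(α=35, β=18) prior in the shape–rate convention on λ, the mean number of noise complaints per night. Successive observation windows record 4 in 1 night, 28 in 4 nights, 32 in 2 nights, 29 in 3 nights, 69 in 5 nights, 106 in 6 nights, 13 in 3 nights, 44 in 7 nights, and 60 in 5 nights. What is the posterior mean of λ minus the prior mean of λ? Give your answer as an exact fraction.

35/6

Total count: 4 + 28 + 32 + 29 + 69 + 106 + 13 + 44 + 60 = 385.
Total exposure: 1 + 4 + 2 + 3 + 5 + 6 + 3 + 7 + 5 = 36 nights.
Conjugate update: add total count to the shape and total exposure to the rate, giving Gamma(420, 54).
Posterior mean = 420/54 = 70/9; prior mean = 35/18 = 35/18. Difference = 70/9 − 35/18 = 35/6.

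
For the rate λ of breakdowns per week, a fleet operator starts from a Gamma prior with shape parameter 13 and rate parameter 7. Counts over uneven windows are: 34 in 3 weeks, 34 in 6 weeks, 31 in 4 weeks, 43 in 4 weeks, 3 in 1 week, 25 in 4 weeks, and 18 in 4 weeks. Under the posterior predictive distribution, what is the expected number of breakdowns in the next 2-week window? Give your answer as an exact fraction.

Total count: 34 + 34 + 31 + 43 + 3 + 25 + 18 = 188.
Total exposure: 3 + 6 + 4 + 4 + 1 + 4 + 4 = 26 weeks.
Posterior: α' = 13 + 188 = 201, β' = 7 + 26 = 33.
Predictive mean over a 2-week window = T·E[λ|data] = 2·201/33 = 134/11.

134/11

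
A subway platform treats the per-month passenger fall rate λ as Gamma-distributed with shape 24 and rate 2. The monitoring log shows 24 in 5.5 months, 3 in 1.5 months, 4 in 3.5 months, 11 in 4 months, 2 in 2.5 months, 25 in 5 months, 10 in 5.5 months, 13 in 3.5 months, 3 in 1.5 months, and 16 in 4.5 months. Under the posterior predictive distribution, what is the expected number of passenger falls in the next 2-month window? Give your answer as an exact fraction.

Total count: 24 + 3 + 4 + 11 + 2 + 25 + 10 + 13 + 3 + 16 = 111.
Total exposure: 5.5 + 1.5 + 3.5 + 4 + 2.5 + 5 + 5.5 + 3.5 + 1.5 + 4.5 = 37 months.
By Gamma–Poisson conjugacy, the posterior is Gamma(α + Σx, β + Σt) = Gamma(24 + 111, 2 + 37) = Gamma(135, 39).
Predictive mean over a 2-month window = T·E[λ|data] = 2·135/39 = 90/13.

90/13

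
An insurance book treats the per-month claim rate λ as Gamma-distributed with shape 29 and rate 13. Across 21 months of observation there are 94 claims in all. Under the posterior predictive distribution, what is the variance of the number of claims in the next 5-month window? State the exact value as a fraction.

Total count 94 over total exposure 21 months.
Conjugate update: add total count to the shape and total exposure to the rate, giving Gamma(123, 34).
The posterior predictive for a window of length T is Negative Binomial with variance T·α'·(β'+T)/β'² = 5·123·39/1156 = 23985/1156.

23985/1156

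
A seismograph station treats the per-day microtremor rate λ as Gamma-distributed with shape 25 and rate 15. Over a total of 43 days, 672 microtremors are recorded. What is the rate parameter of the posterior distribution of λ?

Total count 672 over total exposure 43 days.
Gamma(α, β) with Poisson data over total exposure Σt gives posterior Gamma(α+Σx, β+Σt) = Gamma(697, 58).

58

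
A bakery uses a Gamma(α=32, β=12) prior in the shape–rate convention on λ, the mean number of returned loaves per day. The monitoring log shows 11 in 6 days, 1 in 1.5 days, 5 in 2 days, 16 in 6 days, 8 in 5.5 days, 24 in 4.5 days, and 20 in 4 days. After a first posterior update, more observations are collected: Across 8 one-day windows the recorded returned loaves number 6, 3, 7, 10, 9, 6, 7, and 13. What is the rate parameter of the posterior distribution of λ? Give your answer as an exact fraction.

Total count: 11 + 1 + 5 + 16 + 8 + 24 + 20 = 85.
Total exposure: 6 + 1.5 + 2 + 6 + 5.5 + 4.5 + 4 = 29.5 days.
After the first batch: Gamma(32 + 85, 12 + 29.5) = Gamma(117, 83/2).
Total count: 6 + 3 + 7 + 10 + 9 + 6 + 7 + 13 = 61.
Total exposure: 8 days.
After the second batch: Gamma(117 + 61, 83/2 + 8) = Gamma(178, 99/2).

99/2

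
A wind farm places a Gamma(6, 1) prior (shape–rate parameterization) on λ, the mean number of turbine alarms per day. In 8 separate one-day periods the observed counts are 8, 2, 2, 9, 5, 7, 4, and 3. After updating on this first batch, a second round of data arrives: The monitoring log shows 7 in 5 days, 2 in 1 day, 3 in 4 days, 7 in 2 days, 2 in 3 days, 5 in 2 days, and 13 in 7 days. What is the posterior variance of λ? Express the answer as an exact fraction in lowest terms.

Total count: 8 + 2 + 2 + 9 + 5 + 7 + 4 + 3 = 40.
Total exposure: 8 days.
After the first batch: Gamma(6 + 40, 1 + 8) = Gamma(46, 9).
Total count: 7 + 2 + 3 + 7 + 2 + 5 + 13 = 39.
Total exposure: 5 + 1 + 4 + 2 + 3 + 2 + 7 = 24 days.
After the second batch: Gamma(46 + 39, 9 + 24) = Gamma(85, 33).
Posterior variance = α'/β'² = 85/1089.

85/1089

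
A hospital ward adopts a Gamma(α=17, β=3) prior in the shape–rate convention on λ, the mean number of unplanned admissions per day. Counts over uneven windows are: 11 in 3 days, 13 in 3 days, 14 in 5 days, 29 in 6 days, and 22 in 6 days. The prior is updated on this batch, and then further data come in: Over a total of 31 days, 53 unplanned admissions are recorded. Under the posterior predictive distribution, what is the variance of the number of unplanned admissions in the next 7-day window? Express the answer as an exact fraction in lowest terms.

23744/1083

Total count: 11 + 13 + 14 + 29 + 22 = 89.
Total exposure: 3 + 3 + 5 + 6 + 6 = 23 days.
After the first batch: Gamma(17 + 89, 3 + 23) = Gamma(106, 26).
Total count 53 over total exposure 31 days.
After the second batch: Gamma(106 + 53, 26 + 31) = Gamma(159, 57).
The posterior predictive for a window of length T is Negative Binomial with variance T·α'·(β'+T)/β'² = 7·159·64/3249 = 23744/1083.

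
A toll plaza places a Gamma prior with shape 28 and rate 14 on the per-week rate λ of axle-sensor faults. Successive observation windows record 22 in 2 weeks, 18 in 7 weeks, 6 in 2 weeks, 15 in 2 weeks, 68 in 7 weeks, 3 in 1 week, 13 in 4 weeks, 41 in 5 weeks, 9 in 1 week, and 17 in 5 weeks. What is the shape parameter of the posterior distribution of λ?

Total count: 22 + 18 + 6 + 15 + 68 + 3 + 13 + 41 + 9 + 17 = 212.
Total exposure: 2 + 7 + 2 + 2 + 7 + 1 + 4 + 5 + 1 + 5 = 36 weeks.
By Gamma–Poisson conjugacy, the posterior is Gamma(α + Σx, β + Σt) = Gamma(28 + 212, 14 + 36) = Gamma(240, 50).

240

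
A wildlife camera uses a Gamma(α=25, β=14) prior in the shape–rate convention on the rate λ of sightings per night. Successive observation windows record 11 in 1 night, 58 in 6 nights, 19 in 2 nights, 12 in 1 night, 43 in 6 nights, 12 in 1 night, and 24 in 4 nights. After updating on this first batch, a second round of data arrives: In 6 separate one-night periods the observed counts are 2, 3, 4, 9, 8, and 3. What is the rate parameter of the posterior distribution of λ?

41

Total count: 11 + 58 + 19 + 12 + 43 + 12 + 24 = 179.
Total exposure: 1 + 6 + 2 + 1 + 6 + 1 + 4 = 21 nights.
After the first batch: Gamma(25 + 179, 14 + 21) = Gamma(204, 35).
Total count: 2 + 3 + 4 + 9 + 8 + 3 = 29.
Total exposure: 6 nights.
After the second batch: Gamma(204 + 29, 35 + 6) = Gamma(233, 41).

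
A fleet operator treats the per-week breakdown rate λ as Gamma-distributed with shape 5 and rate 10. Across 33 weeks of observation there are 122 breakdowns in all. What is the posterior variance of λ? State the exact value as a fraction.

Total count 122 over total exposure 33 weeks.
Posterior: α' = 5 + 122 = 127, β' = 10 + 33 = 43.
Posterior variance = α'/β'² = 127/1849.

127/1849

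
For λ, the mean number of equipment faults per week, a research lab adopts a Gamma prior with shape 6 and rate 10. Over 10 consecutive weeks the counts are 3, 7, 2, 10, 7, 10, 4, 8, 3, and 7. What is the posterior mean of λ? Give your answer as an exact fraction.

Total count: 3 + 7 + 2 + 10 + 7 + 10 + 4 + 8 + 3 + 7 = 61.
Total exposure: 10 weeks.
Posterior: α' = 6 + 61 = 67, β' = 10 + 10 = 20.
Posterior mean = α'/β' = 67/20.

67/20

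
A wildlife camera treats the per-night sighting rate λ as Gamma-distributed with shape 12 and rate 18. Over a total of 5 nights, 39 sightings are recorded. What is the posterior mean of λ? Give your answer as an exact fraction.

51/23

Total count 39 over total exposure 5 nights.
The Gamma prior is conjugate for the Poisson rate, so λ | data ~ Gamma(12+39, 18+5) = Gamma(51, 23).
Posterior mean = α'/β' = 51/23.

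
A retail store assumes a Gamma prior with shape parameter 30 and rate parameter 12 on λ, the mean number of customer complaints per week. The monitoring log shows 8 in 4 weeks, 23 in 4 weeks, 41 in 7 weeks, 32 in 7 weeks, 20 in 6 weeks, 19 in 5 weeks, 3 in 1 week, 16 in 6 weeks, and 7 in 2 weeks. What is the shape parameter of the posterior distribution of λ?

Total count: 8 + 23 + 41 + 32 + 20 + 19 + 3 + 16 + 7 = 169.
Total exposure: 4 + 4 + 7 + 7 + 6 + 5 + 1 + 6 + 2 = 42 weeks.
Conjugate update: add total count to the shape and total exposure to the rate, giving Gamma(199, 54).

199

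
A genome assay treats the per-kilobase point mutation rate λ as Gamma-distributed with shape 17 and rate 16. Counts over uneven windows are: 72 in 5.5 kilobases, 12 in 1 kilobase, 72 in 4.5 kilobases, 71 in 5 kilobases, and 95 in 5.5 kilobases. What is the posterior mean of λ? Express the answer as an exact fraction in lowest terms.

226/25

Total count: 72 + 12 + 72 + 71 + 95 = 322.
Total exposure: 5.5 + 1 + 4.5 + 5 + 5.5 = 21.5 kilobases.
Gamma(α, β) with Poisson data over total exposure Σt gives posterior Gamma(α+Σx, β+Σt) = Gamma(339, 75/2).
Posterior mean = α'/β' = 339/(75/2) = 226/25.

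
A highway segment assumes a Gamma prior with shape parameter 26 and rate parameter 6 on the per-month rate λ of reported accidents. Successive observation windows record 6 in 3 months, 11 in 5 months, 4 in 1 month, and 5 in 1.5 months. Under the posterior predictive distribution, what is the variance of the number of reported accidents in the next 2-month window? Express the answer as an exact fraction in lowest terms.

Total count: 6 + 11 + 4 + 5 = 26.
Total exposure: 3 + 5 + 1 + 1.5 = 10.5 months.
The Gamma prior is conjugate for the Poisson rate, so λ | data ~ Gamma(26+26, 6+10.5) = Gamma(52, 33/2).
The posterior predictive for a window of length T is Negative Binomial with variance T·α'·(β'+T)/β'² = 2·52·(37/2)/(1089/4) = 7696/1089.

7696/1089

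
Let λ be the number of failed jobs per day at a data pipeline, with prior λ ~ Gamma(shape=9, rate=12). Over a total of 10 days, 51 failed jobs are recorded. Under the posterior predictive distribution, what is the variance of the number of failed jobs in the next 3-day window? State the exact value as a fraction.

Total count 51 over total exposure 10 days.
Gamma(α, β) with Poisson data over total exposure Σt gives posterior Gamma(α+Σx, β+Σt) = Gamma(60, 22).
The posterior predictive for a window of length T is Negative Binomial with variance T·α'·(β'+T)/β'² = 3·60·25/484 = 1125/121.

1125/121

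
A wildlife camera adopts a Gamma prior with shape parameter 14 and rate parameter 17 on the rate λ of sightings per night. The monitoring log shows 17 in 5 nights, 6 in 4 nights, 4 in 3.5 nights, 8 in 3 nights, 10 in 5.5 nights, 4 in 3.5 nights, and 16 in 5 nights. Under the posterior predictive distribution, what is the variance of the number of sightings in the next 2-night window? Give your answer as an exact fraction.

30652/8649

Total count: 17 + 6 + 4 + 8 + 10 + 4 + 16 = 65.
Total exposure: 5 + 4 + 3.5 + 3 + 5.5 + 3.5 + 5 = 29.5 nights.
The Gamma prior is conjugate for the Poisson rate, so λ | data ~ Gamma(14+65, 17+29.5) = Gamma(79, 93/2).
The posterior predictive for a window of length T is Negative Binomial with variance T·α'·(β'+T)/β'² = 2·79·(97/2)/(8649/4) = 30652/8649.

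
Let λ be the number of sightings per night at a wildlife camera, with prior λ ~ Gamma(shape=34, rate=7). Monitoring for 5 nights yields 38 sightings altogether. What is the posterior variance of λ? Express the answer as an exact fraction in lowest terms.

Total count 38 over total exposure 5 nights.
Gamma(α, β) with Poisson data over total exposure Σt gives posterior Gamma(α+Σx, β+Σt) = Gamma(72, 12).
Posterior variance = α'/β'² = 72/144 = 1/2.

1/2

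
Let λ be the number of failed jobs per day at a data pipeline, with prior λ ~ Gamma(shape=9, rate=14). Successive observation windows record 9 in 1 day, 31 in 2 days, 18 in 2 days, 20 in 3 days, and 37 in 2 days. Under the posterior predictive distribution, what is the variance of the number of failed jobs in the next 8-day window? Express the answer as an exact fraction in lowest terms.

Total count: 9 + 31 + 18 + 20 + 37 = 115.
Total exposure: 1 + 2 + 2 + 3 + 2 = 10 days.
Gamma(α, β) with Poisson data over total exposure Σt gives posterior Gamma(α+Σx, β+Σt) = Gamma(124, 24).
The posterior predictive for a window of length T is Negative Binomial with variance T·α'·(β'+T)/β'² = 8·124·32/576 = 496/9.

496/9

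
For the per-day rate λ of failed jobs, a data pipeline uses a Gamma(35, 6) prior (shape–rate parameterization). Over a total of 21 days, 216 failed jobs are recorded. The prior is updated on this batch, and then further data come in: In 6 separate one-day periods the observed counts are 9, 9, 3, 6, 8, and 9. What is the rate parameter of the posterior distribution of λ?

33

Total count 216 over total exposure 21 days.
After the first batch: Gamma(35 + 216, 6 + 21) = Gamma(251, 27).
Total count: 9 + 9 + 3 + 6 + 8 + 9 = 44.
Total exposure: 6 days.
After the second batch: Gamma(251 + 44, 27 + 6) = Gamma(295, 33).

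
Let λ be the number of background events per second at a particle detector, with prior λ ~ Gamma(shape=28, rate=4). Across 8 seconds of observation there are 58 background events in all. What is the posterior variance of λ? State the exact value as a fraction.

Total count 58 over total exposure 8 seconds.
Conjugate update: add total count to the shape and total exposure to the rate, giving Gamma(86, 12).
Posterior variance = α'/β'² = 86/144 = 43/72.

43/72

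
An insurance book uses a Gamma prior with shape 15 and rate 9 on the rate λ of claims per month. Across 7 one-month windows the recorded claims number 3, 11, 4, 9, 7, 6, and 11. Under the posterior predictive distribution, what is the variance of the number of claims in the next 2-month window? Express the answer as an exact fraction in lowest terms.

297/32

Total count: 3 + 11 + 4 + 9 + 7 + 6 + 11 = 51.
Total exposure: 7 months.
Conjugate update: add total count to the shape and total exposure to the rate, giving Gamma(66, 16).
The posterior predictive for a window of length T is Negative Binomial with variance T·α'·(β'+T)/β'² = 2·66·18/256 = 297/32.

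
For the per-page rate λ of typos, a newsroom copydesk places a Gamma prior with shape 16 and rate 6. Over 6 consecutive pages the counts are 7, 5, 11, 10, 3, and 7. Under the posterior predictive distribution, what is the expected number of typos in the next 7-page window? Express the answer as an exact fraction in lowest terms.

Total count: 7 + 5 + 11 + 10 + 3 + 7 = 43.
Total exposure: 6 pages.
By Gamma–Poisson conjugacy, the posterior is Gamma(α + Σx, β + Σt) = Gamma(16 + 43, 6 + 6) = Gamma(59, 12).
Predictive mean over a 7-page window = T·E[λ|data] = 7·59/12 = 413/12.

413/12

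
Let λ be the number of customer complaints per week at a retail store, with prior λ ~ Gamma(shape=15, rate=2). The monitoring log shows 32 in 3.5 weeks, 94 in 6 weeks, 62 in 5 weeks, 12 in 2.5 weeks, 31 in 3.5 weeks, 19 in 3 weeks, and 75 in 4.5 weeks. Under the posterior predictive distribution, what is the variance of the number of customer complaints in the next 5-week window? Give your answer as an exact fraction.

595/9

Total count: 32 + 94 + 62 + 12 + 31 + 19 + 75 = 325.
Total exposure: 3.5 + 6 + 5 + 2.5 + 3.5 + 3 + 4.5 = 28 weeks.
The Gamma prior is conjugate for the Poisson rate, so λ | data ~ Gamma(15+325, 2+28) = Gamma(340, 30).
The posterior predictive for a window of length T is Negative Binomial with variance T·α'·(β'+T)/β'² = 5·340·35/900 = 595/9.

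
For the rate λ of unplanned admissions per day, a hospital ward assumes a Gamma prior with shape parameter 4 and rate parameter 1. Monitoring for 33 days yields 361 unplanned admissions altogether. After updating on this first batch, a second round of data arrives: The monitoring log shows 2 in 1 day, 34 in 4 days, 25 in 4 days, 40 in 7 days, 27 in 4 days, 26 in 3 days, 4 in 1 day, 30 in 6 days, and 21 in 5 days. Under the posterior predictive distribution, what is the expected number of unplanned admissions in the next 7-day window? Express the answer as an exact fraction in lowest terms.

Total count 361 over total exposure 33 days.
After the first batch: Gamma(4 + 361, 1 + 33) = Gamma(365, 34).
Total count: 2 + 34 + 25 + 40 + 27 + 26 + 4 + 30 + 21 = 209.
Total exposure: 1 + 4 + 4 + 7 + 4 + 3 + 1 + 6 + 5 = 35 days.
After the second batch: Gamma(365 + 209, 34 + 35) = Gamma(574, 69).
Predictive mean over a 7-day window = T·E[λ|data] = 7·574/69 = 4018/69.

4018/69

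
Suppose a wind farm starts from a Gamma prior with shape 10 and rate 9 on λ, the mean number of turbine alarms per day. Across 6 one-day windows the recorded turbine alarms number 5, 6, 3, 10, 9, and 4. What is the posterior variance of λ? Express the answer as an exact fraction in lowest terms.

47/225

Total count: 5 + 6 + 3 + 10 + 9 + 4 = 37.
Total exposure: 6 days.
Conjugate update: add total count to the shape and total exposure to the rate, giving Gamma(47, 15).
Posterior variance = α'/β'² = 47/225.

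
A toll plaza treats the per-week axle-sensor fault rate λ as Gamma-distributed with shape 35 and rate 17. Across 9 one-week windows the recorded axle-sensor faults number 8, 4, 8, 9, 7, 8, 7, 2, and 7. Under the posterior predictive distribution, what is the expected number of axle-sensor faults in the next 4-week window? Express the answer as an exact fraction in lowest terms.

190/13

Total count: 8 + 4 + 8 + 9 + 7 + 8 + 7 + 2 + 7 = 60.
Total exposure: 9 weeks.
Gamma(α, β) with Poisson data over total exposure Σt gives posterior Gamma(α+Σx, β+Σt) = Gamma(95, 26).
Predictive mean over a 4-week window = T·E[λ|data] = 4·95/26 = 190/13.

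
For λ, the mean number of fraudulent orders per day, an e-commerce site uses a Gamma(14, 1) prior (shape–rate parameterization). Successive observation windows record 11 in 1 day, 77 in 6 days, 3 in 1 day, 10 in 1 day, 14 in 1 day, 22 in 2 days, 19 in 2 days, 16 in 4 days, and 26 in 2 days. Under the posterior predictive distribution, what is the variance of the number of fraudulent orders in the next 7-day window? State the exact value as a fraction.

848/9

Total count: 11 + 77 + 3 + 10 + 14 + 22 + 19 + 16 + 26 = 198.
Total exposure: 1 + 6 + 1 + 1 + 1 + 2 + 2 + 4 + 2 = 20 days.
By Gamma–Poisson conjugacy, the posterior is Gamma(α + Σx, β + Σt) = Gamma(14 + 198, 1 + 20) = Gamma(212, 21).
The posterior predictive for a window of length T is Negative Binomial with variance T·α'·(β'+T)/β'² = 7·212·28/441 = 848/9.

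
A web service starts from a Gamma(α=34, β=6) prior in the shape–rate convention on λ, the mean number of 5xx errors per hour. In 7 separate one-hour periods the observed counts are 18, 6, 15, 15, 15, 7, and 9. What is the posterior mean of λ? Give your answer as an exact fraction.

Total count: 18 + 6 + 15 + 15 + 15 + 7 + 9 = 85.
Total exposure: 7 hours.
Posterior: α' = 34 + 85 = 119, β' = 6 + 7 = 13.
Posterior mean = α'/β' = 119/13.

119/13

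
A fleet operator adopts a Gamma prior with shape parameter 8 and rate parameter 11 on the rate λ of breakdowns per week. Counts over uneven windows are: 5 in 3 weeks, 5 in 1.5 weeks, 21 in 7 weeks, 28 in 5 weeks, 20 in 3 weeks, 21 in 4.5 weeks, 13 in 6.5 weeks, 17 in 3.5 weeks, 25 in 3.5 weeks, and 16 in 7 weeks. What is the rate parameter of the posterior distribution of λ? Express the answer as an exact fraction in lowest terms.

111/2

Total count: 5 + 5 + 21 + 28 + 20 + 21 + 13 + 17 + 25 + 16 = 171.
Total exposure: 3 + 1.5 + 7 + 5 + 3 + 4.5 + 6.5 + 3.5 + 3.5 + 7 = 44.5 weeks.
Conjugate update: add total count to the shape and total exposure to the rate, giving Gamma(179, 111/2).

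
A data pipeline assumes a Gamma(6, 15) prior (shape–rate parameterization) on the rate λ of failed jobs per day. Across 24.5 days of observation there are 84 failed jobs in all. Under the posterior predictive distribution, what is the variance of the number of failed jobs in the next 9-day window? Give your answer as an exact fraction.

157140/6241

Total count 84 over total exposure 24.5 days.
Gamma(α, β) with Poisson data over total exposure Σt gives posterior Gamma(α+Σx, β+Σt) = Gamma(90, 79/2).
The posterior predictive for a window of length T is Negative Binomial with variance T·α'·(β'+T)/β'² = 9·90·(97/2)/(6241/4) = 157140/6241.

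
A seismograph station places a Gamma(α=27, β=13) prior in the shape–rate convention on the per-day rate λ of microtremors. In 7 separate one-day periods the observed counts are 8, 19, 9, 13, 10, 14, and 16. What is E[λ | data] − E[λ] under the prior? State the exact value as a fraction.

Total count: 8 + 19 + 9 + 13 + 10 + 14 + 16 = 89.
Total exposure: 7 days.
The Gamma prior is conjugate for the Poisson rate, so λ | data ~ Gamma(27+89, 13+7) = Gamma(116, 20).
Posterior mean = 116/20 = 29/5; prior mean = 27/13 = 27/13. Difference = 29/5 − 27/13 = 242/65.

242/65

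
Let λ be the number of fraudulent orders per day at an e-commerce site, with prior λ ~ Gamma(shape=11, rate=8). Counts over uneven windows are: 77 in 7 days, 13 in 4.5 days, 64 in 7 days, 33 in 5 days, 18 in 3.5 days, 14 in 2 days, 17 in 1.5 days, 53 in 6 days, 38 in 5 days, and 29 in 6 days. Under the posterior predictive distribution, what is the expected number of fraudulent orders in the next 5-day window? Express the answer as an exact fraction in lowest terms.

3670/111

Total count: 77 + 13 + 64 + 33 + 18 + 14 + 17 + 53 + 38 + 29 = 356.
Total exposure: 7 + 4.5 + 7 + 5 + 3.5 + 2 + 1.5 + 6 + 5 + 6 = 47.5 days.
Posterior: α' = 11 + 356 = 367, β' = 8 + 47.5 = 111/2.
Predictive mean over a 5-day window = T·E[λ|data] = 5·367/(111/2) = 3670/111.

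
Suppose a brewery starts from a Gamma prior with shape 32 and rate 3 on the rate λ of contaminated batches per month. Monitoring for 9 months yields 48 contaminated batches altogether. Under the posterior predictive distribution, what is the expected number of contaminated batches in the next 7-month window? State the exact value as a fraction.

Total count 48 over total exposure 9 months.
Conjugate update: add total count to the shape and total exposure to the rate, giving Gamma(80, 12).
Predictive mean over a 7-month window = T·E[λ|data] = 7·80/12 = 140/3.

140/3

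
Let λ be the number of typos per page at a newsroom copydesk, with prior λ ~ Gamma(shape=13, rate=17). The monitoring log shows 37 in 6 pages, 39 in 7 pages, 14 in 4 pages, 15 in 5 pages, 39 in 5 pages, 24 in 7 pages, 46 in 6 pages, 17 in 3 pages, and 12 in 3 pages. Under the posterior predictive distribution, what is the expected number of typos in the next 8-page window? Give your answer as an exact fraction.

2048/63

Total count: 37 + 39 + 14 + 15 + 39 + 24 + 46 + 17 + 12 = 243.
Total exposure: 6 + 7 + 4 + 5 + 5 + 7 + 6 + 3 + 3 = 46 pages.
Conjugate update: add total count to the shape and total exposure to the rate, giving Gamma(256, 63).
Predictive mean over an 8-page window = T·E[λ|data] = 8·256/63 = 2048/63.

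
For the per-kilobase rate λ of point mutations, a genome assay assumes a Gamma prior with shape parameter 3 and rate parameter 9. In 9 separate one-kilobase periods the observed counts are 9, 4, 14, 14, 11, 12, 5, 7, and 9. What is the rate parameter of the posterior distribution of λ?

18

Total count: 9 + 4 + 14 + 14 + 11 + 12 + 5 + 7 + 9 = 85.
Total exposure: 9 kilobases.
By Gamma–Poisson conjugacy, the posterior is Gamma(α + Σx, β + Σt) = Gamma(3 + 85, 9 + 9) = Gamma(88, 18).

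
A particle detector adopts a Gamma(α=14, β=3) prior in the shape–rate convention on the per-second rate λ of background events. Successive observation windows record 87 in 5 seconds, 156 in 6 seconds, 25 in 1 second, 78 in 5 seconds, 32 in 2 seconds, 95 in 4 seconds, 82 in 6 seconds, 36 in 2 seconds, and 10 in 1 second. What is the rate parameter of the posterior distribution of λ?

Total count: 87 + 156 + 25 + 78 + 32 + 95 + 82 + 36 + 10 = 601.
Total exposure: 5 + 6 + 1 + 5 + 2 + 4 + 6 + 2 + 1 = 32 seconds.
Gamma(α, β) with Poisson data over total exposure Σt gives posterior Gamma(α+Σx, β+Σt) = Gamma(615, 35).

35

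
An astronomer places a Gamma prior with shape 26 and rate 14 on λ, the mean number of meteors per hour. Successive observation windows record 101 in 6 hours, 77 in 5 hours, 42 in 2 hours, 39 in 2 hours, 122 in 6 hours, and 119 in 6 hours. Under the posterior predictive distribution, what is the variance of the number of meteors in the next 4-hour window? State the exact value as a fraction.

Total count: 101 + 77 + 42 + 39 + 122 + 119 = 500.
Total exposure: 6 + 5 + 2 + 2 + 6 + 6 = 27 hours.
Posterior: α' = 26 + 500 = 526, β' = 14 + 27 = 41.
The posterior predictive for a window of length T is Negative Binomial with variance T·α'·(β'+T)/β'² = 4·526·45/1681 = 94680/1681.

94680/1681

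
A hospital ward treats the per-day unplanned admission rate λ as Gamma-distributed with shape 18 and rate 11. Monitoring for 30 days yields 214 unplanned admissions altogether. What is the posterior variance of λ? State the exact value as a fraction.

232/1681

Total count 214 over total exposure 30 days.
Gamma(α, β) with Poisson data over total exposure Σt gives posterior Gamma(α+Σx, β+Σt) = Gamma(232, 41).
Posterior variance = α'/β'² = 232/1681.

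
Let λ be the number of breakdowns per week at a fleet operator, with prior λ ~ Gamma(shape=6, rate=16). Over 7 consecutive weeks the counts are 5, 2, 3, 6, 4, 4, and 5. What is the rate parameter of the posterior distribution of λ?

23

Total count: 5 + 2 + 3 + 6 + 4 + 4 + 5 = 29.
Total exposure: 7 weeks.
By Gamma–Poisson conjugacy, the posterior is Gamma(α + Σx, β + Σt) = Gamma(6 + 29, 16 + 7) = Gamma(35, 23).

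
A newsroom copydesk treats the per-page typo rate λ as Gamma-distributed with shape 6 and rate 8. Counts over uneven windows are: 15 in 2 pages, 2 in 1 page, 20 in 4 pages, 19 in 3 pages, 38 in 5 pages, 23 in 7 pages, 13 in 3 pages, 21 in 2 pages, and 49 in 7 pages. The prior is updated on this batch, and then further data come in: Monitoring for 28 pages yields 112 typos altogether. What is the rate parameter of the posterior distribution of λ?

Total count: 15 + 2 + 20 + 19 + 38 + 23 + 13 + 21 + 49 = 200.
Total exposure: 2 + 1 + 4 + 3 + 5 + 7 + 3 + 2 + 7 = 34 pages.
After the first batch: Gamma(6 + 200, 8 + 34) = Gamma(206, 42).
Total count 112 over total exposure 28 pages.
After the second batch: Gamma(206 + 112, 42 + 28) = Gamma(318, 70).

70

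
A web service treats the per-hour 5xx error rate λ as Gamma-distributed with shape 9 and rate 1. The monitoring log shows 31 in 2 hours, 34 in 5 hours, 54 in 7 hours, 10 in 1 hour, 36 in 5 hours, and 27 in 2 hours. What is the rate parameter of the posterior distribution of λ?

23

Total count: 31 + 34 + 54 + 10 + 36 + 27 = 192.
Total exposure: 2 + 5 + 7 + 1 + 5 + 2 = 22 hours.
Conjugate update: add total count to the shape and total exposure to the rate, giving Gamma(201, 23).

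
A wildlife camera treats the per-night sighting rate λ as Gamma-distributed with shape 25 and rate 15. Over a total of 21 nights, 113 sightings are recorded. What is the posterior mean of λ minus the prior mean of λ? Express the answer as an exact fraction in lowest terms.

13/6

Total count 113 over total exposure 21 nights.
Gamma(α, β) with Poisson data over total exposure Σt gives posterior Gamma(α+Σx, β+Σt) = Gamma(138, 36).
Posterior mean = 138/36 = 23/6; prior mean = 25/15 = 5/3. Difference = 23/6 − 5/3 = 13/6.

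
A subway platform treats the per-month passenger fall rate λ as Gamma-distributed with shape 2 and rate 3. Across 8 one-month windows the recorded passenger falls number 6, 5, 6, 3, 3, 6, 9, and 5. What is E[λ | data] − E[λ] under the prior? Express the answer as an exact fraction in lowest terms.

Total count: 6 + 5 + 6 + 3 + 3 + 6 + 9 + 5 = 43.
Total exposure: 8 months.
The Gamma prior is conjugate for the Poisson rate, so λ | data ~ Gamma(2+43, 3+8) = Gamma(45, 11).
Posterior mean = 45/11 = 45/11; prior mean = 2/3 = 2/3. Difference = 45/11 − 2/3 = 113/33.

113/33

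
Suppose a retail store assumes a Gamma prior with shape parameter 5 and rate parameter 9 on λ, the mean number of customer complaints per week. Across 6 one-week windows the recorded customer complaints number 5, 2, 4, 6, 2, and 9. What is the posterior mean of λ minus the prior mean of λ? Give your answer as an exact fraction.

Total count: 5 + 2 + 4 + 6 + 2 + 9 = 28.
Total exposure: 6 weeks.
By Gamma–Poisson conjugacy, the posterior is Gamma(α + Σx, β + Σt) = Gamma(5 + 28, 9 + 6) = Gamma(33, 15).
Posterior mean = 33/15 = 11/5; prior mean = 5/9 = 5/9. Difference = 11/5 − 5/9 = 74/45.

74/45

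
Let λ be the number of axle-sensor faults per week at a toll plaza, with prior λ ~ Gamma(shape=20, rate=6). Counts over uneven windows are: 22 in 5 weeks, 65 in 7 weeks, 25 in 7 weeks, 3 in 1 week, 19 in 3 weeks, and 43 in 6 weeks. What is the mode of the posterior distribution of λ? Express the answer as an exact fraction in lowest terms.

Total count: 22 + 65 + 25 + 3 + 19 + 43 = 177.
Total exposure: 5 + 7 + 7 + 1 + 3 + 6 = 29 weeks.
Gamma(α, β) with Poisson data over total exposure Σt gives posterior Gamma(α+Σx, β+Σt) = Gamma(197, 35).
Posterior mode = (α'−1)/β' = 196/35 = 28/5.

28/5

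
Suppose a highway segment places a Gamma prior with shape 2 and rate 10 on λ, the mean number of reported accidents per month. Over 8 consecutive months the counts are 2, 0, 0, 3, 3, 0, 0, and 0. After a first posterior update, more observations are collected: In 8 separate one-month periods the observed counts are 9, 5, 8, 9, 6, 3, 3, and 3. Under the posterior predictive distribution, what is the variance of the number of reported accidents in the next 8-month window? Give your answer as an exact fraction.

Total count: 2 + 0 + 0 + 3 + 3 + 0 + 0 + 0 = 8.
Total exposure: 8 months.
After the first batch: Gamma(2 + 8, 10 + 8) = Gamma(10, 18).
Total count: 9 + 5 + 8 + 9 + 6 + 3 + 3 + 3 = 46.
Total exposure: 8 months.
After the second batch: Gamma(10 + 46, 18 + 8) = Gamma(56, 26).
The posterior predictive for a window of length T is Negative Binomial with variance T·α'·(β'+T)/β'² = 8·56·34/676 = 3808/169.

3808/169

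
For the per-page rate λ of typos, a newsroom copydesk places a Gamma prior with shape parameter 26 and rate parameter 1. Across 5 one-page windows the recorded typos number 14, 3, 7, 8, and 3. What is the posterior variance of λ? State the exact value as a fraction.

Total count: 14 + 3 + 7 + 8 + 3 = 35.
Total exposure: 5 pages.
By Gamma–Poisson conjugacy, the posterior is Gamma(α + Σx, β + Σt) = Gamma(26 + 35, 1 + 5) = Gamma(61, 6).
Posterior variance = α'/β'² = 61/36.

61/36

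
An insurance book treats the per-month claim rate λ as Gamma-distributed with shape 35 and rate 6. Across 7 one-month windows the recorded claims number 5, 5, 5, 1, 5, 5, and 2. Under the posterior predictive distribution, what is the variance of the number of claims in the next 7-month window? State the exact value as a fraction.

Total count: 5 + 5 + 5 + 1 + 5 + 5 + 2 = 28.
Total exposure: 7 months.
Conjugate update: add total count to the shape and total exposure to the rate, giving Gamma(63, 13).
The posterior predictive for a window of length T is Negative Binomial with variance T·α'·(β'+T)/β'² = 7·63·20/169 = 8820/169.

8820/169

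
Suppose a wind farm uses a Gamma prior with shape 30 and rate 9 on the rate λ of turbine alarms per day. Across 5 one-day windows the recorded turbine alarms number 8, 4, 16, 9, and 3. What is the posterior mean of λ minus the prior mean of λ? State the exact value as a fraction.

5/3

Total count: 8 + 4 + 16 + 9 + 3 = 40.
Total exposure: 5 days.
Conjugate update: add total count to the shape and total exposure to the rate, giving Gamma(70, 14).
Posterior mean = 70/14 = 5; prior mean = 30/9 = 10/3. Difference = 5 − 10/3 = 5/3.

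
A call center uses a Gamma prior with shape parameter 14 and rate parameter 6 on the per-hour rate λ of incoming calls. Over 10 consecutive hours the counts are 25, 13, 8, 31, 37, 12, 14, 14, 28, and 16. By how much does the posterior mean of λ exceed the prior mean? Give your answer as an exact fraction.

131/12

Total count: 25 + 13 + 8 + 31 + 37 + 12 + 14 + 14 + 28 + 16 = 198.
Total exposure: 10 hours.
The Gamma prior is conjugate for the Poisson rate, so λ | data ~ Gamma(14+198, 6+10) = Gamma(212, 16).
Posterior mean = 212/16 = 53/4; prior mean = 14/6 = 7/3. Difference = 53/4 − 7/3 = 131/12.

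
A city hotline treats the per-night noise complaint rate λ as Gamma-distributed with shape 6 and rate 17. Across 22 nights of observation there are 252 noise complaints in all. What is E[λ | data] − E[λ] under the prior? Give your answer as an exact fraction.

Total count 252 over total exposure 22 nights.
By Gamma–Poisson conjugacy, the posterior is Gamma(α + Σx, β + Σt) = Gamma(6 + 252, 17 + 22) = Gamma(258, 39).
Posterior mean = 258/39 = 86/13; prior mean = 6/17 = 6/17. Difference = 86/13 − 6/17 = 1384/221.

1384/221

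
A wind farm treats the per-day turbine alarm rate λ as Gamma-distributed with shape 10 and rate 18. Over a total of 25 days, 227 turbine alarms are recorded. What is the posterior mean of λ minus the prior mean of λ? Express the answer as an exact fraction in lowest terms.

1918/387

Total count 227 over total exposure 25 days.
Gamma(α, β) with Poisson data over total exposure Σt gives posterior Gamma(α+Σx, β+Σt) = Gamma(237, 43).
Posterior mean = 237/43 = 237/43; prior mean = 10/18 = 5/9. Difference = 237/43 − 5/9 = 1918/387.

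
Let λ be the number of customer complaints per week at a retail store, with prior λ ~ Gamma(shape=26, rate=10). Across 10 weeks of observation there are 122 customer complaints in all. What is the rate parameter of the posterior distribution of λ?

Total count 122 over total exposure 10 weeks.
By Gamma–Poisson conjugacy, the posterior is Gamma(α + Σx, β + Σt) = Gamma(26 + 122, 10 + 10) = Gamma(148, 20).

20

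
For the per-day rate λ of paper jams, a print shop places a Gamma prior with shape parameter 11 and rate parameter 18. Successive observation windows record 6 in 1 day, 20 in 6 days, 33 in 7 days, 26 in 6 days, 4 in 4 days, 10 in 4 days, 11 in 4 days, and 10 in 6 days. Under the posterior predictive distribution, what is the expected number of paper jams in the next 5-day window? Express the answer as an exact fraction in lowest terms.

655/56

Total count: 6 + 20 + 33 + 26 + 4 + 10 + 11 + 10 = 120.
Total exposure: 1 + 6 + 7 + 6 + 4 + 4 + 4 + 6 = 38 days.
By Gamma–Poisson conjugacy, the posterior is Gamma(α + Σx, β + Σt) = Gamma(11 + 120, 18 + 38) = Gamma(131, 56).
Predictive mean over a 5-day window = T·E[λ|data] = 5·131/56 = 655/56.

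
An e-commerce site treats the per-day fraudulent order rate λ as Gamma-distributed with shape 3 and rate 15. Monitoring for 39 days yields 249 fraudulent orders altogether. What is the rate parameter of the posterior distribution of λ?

Total count 249 over total exposure 39 days.
By Gamma–Poisson conjugacy, the posterior is Gamma(α + Σx, β + Σt) = Gamma(3 + 249, 15 + 39) = Gamma(252, 54).

54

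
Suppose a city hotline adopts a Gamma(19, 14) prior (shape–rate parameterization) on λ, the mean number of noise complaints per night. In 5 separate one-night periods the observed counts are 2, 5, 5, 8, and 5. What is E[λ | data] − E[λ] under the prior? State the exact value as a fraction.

Total count: 2 + 5 + 5 + 8 + 5 = 25.
Total exposure: 5 nights.
Gamma(α, β) with Poisson data over total exposure Σt gives posterior Gamma(α+Σx, β+Σt) = Gamma(44, 19).
Posterior mean = 44/19 = 44/19; prior mean = 19/14 = 19/14. Difference = 44/19 − 19/14 = 255/266.

255/266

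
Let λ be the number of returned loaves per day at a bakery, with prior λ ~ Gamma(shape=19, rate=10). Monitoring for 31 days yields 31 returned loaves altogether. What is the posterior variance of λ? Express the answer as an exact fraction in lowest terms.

50/1681

Total count 31 over total exposure 31 days.
Conjugate update: add total count to the shape and total exposure to the rate, giving Gamma(50, 41).
Posterior variance = α'/β'² = 50/1681.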